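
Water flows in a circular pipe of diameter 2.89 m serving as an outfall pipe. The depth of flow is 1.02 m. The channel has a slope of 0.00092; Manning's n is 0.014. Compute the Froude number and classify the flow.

For a circular section of diameter D = 2.89 m at depth y = 1.02 m, the central angle is θ = 2 arccos(1 − 2y/D) = 2.545 rad. Then A = (D²/8)(θ − sin θ) = 2.07 m² and P = Dθ/2 = 3.677 m.
Hydraulic radius R = A/P = 2.07/3.677 = 0.5629 m.
V = (1/n) R^(2/3) √S = (1/0.014) × 0.5629^(2/3) × √0.00092 = 1.477 m/s. Hydraulic depth D_h = A/T = 2.07/2.762 = 0.7492 m.
Froude number Fr = V/√(g·D_h) = 1.477/√(9.81×0.7492) = 0.545, which is less than 1, so the flow is subcritical.

subcritical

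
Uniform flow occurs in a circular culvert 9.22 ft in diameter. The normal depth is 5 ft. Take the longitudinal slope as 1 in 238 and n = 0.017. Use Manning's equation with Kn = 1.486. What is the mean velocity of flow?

V = 10.2 ft/s

For a circular section of diameter D = 9.22 ft at depth y = 5 ft, the central angle is θ = 2 arccos(1 − 2y/D) = 3.311 rad. Then A = (D²/8)(θ − sin θ) = 36.97 ft² and P = Dθ/2 = 15.26 ft.
Hydraulic radius R = A/P = 36.97/15.26 = 2.422 ft.
From Manning's equation, V = (1.486/n) R^(2/3) S^(1/2) = (1.486/0.017) × 2.422^(2/3) × 0.004202^(1/2) = 10.2 ft/s.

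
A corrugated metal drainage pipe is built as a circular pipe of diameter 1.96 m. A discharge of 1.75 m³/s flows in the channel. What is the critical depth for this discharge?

At critical depth, Q² T / (g A³) = 1, i.e. A³/T = Q²/g = 1.75²/9.81 = 0.3122.
Try y = 0.539 m: A³/T = 0.1752 — too small.
Try y = 0.74 m: A³/T = 0.597 — too large.
Try y = 0.626 m: A³/T = 0.313 — matches.

y_c = 0.626 m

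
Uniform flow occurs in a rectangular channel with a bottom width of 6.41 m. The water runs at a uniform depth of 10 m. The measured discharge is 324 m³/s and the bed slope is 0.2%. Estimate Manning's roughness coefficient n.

Flow area A = b·y = 6.41 × 10 = 64.1 m². Wetted perimeter P = b + 2y = 6.41 + 2×10 = 26.41 m.
Hydraulic radius R = A/P = 64.1/26.41 = 2.427 m.
Rearranging Manning's equation: n = (1/Q) A R^(2/3) S^(1/2) = (1/324) × 64.1 × 2.427^(2/3) × √0.002 = 0.016.

n = 0.016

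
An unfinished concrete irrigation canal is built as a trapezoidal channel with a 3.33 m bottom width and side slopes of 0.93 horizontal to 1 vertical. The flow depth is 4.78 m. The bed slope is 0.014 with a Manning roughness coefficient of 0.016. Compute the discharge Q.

Q = 474 m³/s

With bottom width b = 3.33 m and side slope z = 0.93: A = (b + zy)y = (3.33 + 0.93×4.78)×4.78 = 37.17 m²; P = b + 2y√(1+z²) = 3.33 + 2×4.78×1.366 = 16.39 m.
Hydraulic radius R = A/P = 37.17/16.39 = 2.268 m.
Manning's equation: Q = (1/n) A R^(2/3) S^(1/2) = (1/0.016) × 37.17 × 2.268^(2/3) × 0.014^(1/2) = 474 m³/s.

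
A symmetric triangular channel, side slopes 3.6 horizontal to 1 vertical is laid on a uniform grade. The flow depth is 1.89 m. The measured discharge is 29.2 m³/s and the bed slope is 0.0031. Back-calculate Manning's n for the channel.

n = 0.023

For a triangular section with side slope z = 3.6: A = zy² = 3.6×1.89² = 12.86 m²; P = 2y√(1+z²) = 2×1.89×3.736 = 14.12 m.
Hydraulic radius R = A/P = 12.86/14.12 = 0.9105 m.
Rearranging Manning's equation: n = (1/Q) A R^(2/3) S^(1/2) = (1/29.2) × 12.86 × 0.9105^(2/3) × √0.0031 = 0.023.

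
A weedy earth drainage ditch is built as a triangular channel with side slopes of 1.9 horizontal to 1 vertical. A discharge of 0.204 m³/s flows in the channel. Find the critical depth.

At critical depth, Q² T / (g A³) = 1, i.e. A³/T = Q²/g = 0.204²/9.81 = 0.004242.
Trying y = 0.367 m: A³/T = 0.01202 — high.
Trying y = 0.255 m: A³/T = 0.001946 — low.
Trying y = 0.298 m: A³/T = 0.004242 — matches.

y_c = 0.298 m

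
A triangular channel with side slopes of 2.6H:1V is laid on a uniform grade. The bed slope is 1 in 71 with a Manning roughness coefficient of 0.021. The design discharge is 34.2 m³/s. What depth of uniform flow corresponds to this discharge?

Manning's equation rearranged: A R^(2/3) = nQ / (1·√S) = 0.021 × 34.2 / (√0.01408) = 6.052.
At y = 2.01 m: A R^(2/3) = 10.07 — over.
At y = 1.66 m: A R^(2/3) = 6.043 — matches.

y_n = 1.66 m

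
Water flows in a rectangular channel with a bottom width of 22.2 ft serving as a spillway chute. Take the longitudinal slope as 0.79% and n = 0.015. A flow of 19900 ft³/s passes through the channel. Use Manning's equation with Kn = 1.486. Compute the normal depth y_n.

y_n = 25.9 ft

Manning's equation rearranged: A R^(2/3) = nQ / (1.486·√S) = 0.015 × 19900 / (1.486 × √0.0079) = 2260.
At y = 20.1 ft: A R^(2/3) = 1656 — low.
At y = 31.8 ft: A R^(2/3) = 2877 — high.
At y = 25.9 ft: A R^(2/3) = 2256 — close enough.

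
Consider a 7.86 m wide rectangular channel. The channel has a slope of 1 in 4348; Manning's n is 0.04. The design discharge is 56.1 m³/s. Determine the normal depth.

Manning's equation rearranged: A R^(2/3) = nQ / (1·√S) = 0.04 × 56.1 / (√0.00023) = 148.
At y = 8.34 m: A R^(2/3) = 126.2 — too small.
At y = 11 m: A R^(2/3) = 175.6 — too large.
At y = 9.52 m: A R^(2/3) = 148 — matches.

y_n = 9.52 m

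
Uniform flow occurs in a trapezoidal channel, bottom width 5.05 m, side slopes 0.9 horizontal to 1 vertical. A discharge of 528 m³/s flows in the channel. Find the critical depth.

y_c = 7 m

At critical depth, Q² T / (g A³) = 1, i.e. A³/T = Q²/g = 528²/9.81 = 28420.
At y = 7.81 m: A³/T = 43940 — too large.
At y = 5.12 m: A³/T = 8476 — too small.
At y = 7 m: A³/T = 28410 — ≈ 28420.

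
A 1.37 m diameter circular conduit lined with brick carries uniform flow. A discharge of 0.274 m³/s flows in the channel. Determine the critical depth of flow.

y_c = 0.267 m

At critical depth, Q² T / (g A³) = 1, i.e. A³/T = Q²/g = 0.274²/9.81 = 0.007653.
Trying y = 0.321 m: A³/T = 0.01567 — over.
Trying y = 0.267 m: A³/T = 0.007622 — close enough.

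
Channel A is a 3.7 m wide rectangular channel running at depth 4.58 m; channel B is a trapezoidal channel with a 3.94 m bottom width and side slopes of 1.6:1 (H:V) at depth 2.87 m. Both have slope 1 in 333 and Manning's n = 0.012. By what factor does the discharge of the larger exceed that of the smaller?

1.68

Channel A: Flow area A = b·y = 3.7 × 4.58 = 16.95 m². Wetted perimeter P = b + 2y = 3.7 + 2×4.58 = 12.86 m. Hydraulic radius R = A/P = 16.95/12.86 = 1.318 m. Q_A = (1/0.012)·16.95·1.318^(2/3)·√0.003003 = 93.01 m³/s.
Channel B: With bottom width b = 3.94 m and side slope z = 1.6: A = (b + zy)y = (3.94 + 1.6×2.87)×2.87 = 24.49 m²; P = b + 2y√(1+z²) = 3.94 + 2×2.87×1.887 = 14.77 m. Hydraulic radius R = A/P = 24.49/14.77 = 1.658 m. Q_B = (1/0.012)·24.49·1.658^(2/3)·√0.003003 = 156.6 m³/s.
The larger discharge is 156.6 m³/s and the smaller is 93.01 m³/s; the ratio is 1.68.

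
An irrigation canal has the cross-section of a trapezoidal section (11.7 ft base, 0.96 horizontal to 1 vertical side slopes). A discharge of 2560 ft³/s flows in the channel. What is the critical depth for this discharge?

At critical depth, Q² T / (g A³) = 1, i.e. A³/T = Q²/g = 2560²/32.2 = 203500.
At y = 10.3 ft: A³/T = 349300 — high.
At y = 7.64 ft: A³/T = 116600 — low.
At y = 8.9 ft: A³/T = 203200 — close enough.

y_c = 8.9 ft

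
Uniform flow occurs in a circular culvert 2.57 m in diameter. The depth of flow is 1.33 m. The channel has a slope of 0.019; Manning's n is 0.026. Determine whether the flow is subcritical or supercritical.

For a circular section of diameter D = 2.57 m at depth y = 1.33 m, the central angle is θ = 2 arccos(1 − 2y/D) = 3.212 rad. Then A = (D²/8)(θ − sin θ) = 2.709 m² and P = Dθ/2 = 4.127 m.
Hydraulic radius R = A/P = 2.709/4.127 = 0.6565 m.
V = (1/n) R^(2/3) √S = (1/0.026) × 0.6565^(2/3) × √0.019 = 4.005 m/s. Hydraulic depth D_h = A/T = 2.709/2.568 = 1.055 m.
Froude number Fr = V/√(g·D_h) = 4.005/√(9.81×1.055) = 1.24, which is greater than 1, so the flow is supercritical.

supercritical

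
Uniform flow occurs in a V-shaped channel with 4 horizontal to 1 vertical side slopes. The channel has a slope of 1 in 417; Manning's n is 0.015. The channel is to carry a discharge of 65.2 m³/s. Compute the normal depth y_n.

y_n = 2.19 m

Manning's equation rearranged: A R^(2/3) = nQ / (1·√S) = 0.015 × 65.2 / (√0.002398) = 19.97.
Trying y = 2.46 m: A R^(2/3) = 27.23 — over.
Trying y = 1.51 m: A R^(2/3) = 7.411 — short.
Trying y = 2.19 m: A R^(2/3) = 19.97 — ≈ 19.97.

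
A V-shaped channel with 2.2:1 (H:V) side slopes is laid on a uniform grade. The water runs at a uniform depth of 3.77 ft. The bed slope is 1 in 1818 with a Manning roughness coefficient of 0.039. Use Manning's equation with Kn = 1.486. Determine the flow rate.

For a triangular section with side slope z = 2.2: A = zy² = 2.2×3.77² = 31.27 ft²; P = 2y√(1+z²) = 2×3.77×2.417 = 18.22 ft.
Hydraulic radius R = A/P = 31.27/18.22 = 1.716 ft.
Manning's equation: Q = (1.486/n) A R^(2/3) S^(1/2) = (1.486/0.039) × 31.27 × 1.716^(2/3) × 0.0005501^(1/2) = 40.1 ft³/s.

Q = 40.1 ft³/s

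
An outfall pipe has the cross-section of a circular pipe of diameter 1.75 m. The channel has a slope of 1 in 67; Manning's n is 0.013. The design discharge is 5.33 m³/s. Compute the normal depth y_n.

y_n = 0.78 m

Manning's equation rearranged: A R^(2/3) = nQ / (1·√S) = 0.013 × 5.33 / (√0.01493) = 0.5672.
At y = 0.666 m: A R^(2/3) = 0.4262 — short.
At y = 0.845 m: A R^(2/3) = 0.6529 — over.
At y = 0.78 m: A R^(2/3) = 0.5677 — close enough.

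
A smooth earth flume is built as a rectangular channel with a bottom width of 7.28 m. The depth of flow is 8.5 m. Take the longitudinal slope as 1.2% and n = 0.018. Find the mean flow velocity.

V = 11.4 m/s

Flow area A = b·y = 7.28 × 8.5 = 61.88 m². Wetted perimeter P = b + 2y = 7.28 + 2×8.5 = 24.28 m.
Hydraulic radius R = A/P = 61.88/24.28 = 2.549 m.
From Manning's equation, V = (1/n) R^(2/3) S^(1/2) = (1/0.018) × 2.549^(2/3) × 0.012^(1/2) = 11.4 m/s.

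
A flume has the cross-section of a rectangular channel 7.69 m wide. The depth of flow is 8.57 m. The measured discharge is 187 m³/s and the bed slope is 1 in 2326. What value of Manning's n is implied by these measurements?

n = 0.014

Flow area A = b·y = 7.69 × 8.57 = 65.9 m². Wetted perimeter P = b + 2y = 7.69 + 2×8.57 = 24.83 m.
Hydraulic radius R = A/P = 65.9/24.83 = 2.654 m.
Rearranging Manning's equation: n = (1/Q) A R^(2/3) S^(1/2) = (1/187) × 65.9 × 2.654^(2/3) × √0.0004299 = 0.014.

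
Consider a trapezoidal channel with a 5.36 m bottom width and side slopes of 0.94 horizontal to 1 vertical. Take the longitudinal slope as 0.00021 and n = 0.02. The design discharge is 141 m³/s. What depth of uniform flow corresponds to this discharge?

y_n = 7.1 m

Manning's equation rearranged: A R^(2/3) = nQ / (1·√S) = 0.02 × 141 / (√0.00021) = 194.6.
Try y = 5.88 m: A R^(2/3) = 132.5 — too small.
Try y = 8.86 m: A R^(2/3) = 310 — too large.
Try y = 7.1 m: A R^(2/3) = 194.6 — matches.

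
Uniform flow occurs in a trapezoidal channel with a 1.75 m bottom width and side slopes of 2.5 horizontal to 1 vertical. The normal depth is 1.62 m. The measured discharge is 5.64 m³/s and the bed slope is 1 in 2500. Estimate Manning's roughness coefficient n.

n = 0.031

With bottom width b = 1.75 m and side slope z = 2.5: A = (b + zy)y = (1.75 + 2.5×1.62)×1.62 = 9.396 m²; P = b + 2y√(1+z²) = 1.75 + 2×1.62×2.693 = 10.47 m.
Hydraulic radius R = A/P = 9.396/10.47 = 0.8971 m.
Rearranging Manning's equation: n = (1/Q) A R^(2/3) S^(1/2) = (1/5.64) × 9.396 × 0.8971^(2/3) × √0.0004 = 0.031.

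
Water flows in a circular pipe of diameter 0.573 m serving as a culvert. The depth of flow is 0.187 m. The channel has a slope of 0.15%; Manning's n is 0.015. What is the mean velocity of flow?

V = 0.574 m/s

For a circular section of diameter D = 0.573 m at depth y = 0.187 m, the central angle is θ = 2 arccos(1 − 2y/D) = 2.432 rad. Then A = (D²/8)(θ − sin θ) = 0.07309 m² and P = Dθ/2 = 0.6968 m.
Hydraulic radius R = A/P = 0.07309/0.6968 = 0.1049 m.
From Manning's equation, V = (1/n) R^(2/3) S^(1/2) = (1/0.015) × 0.1049^(2/3) × 0.0015^(1/2) = 0.574 m/s.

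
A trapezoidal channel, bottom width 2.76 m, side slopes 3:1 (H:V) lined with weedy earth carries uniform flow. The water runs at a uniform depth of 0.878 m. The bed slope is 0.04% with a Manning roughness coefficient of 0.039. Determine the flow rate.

Q = 1.67 m³/s

With bottom width b = 2.76 m and side slope z = 3: A = (b + zy)y = (2.76 + 3×0.878)×0.878 = 4.736 m²; P = b + 2y√(1+z²) = 2.76 + 2×0.878×3.162 = 8.313 m.
Hydraulic radius R = A/P = 4.736/8.313 = 0.5697 m.
Manning's equation: Q = (1/n) A R^(2/3) S^(1/2) = (1/0.039) × 4.736 × 0.5697^(2/3) × 0.0004^(1/2) = 1.67 m³/s.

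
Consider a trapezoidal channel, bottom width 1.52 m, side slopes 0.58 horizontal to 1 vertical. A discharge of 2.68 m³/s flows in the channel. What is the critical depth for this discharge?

At critical depth, Q² T / (g A³) = 1, i.e. A³/T = Q²/g = 2.68²/9.81 = 0.7322.
Try y = 0.752 m: A³/T = 1.331 — over.
Try y = 0.561 m: A³/T = 0.5111 — short.
Try y = 0.627 m: A³/T = 0.7331 — ≈ 0.7322.

y_c = 0.627 m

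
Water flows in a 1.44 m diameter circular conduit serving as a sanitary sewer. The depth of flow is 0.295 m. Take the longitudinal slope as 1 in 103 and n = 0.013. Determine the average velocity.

For a circular section of diameter D = 1.44 m at depth y = 0.295 m, the central angle is θ = 2 arccos(1 − 2y/D) = 1.879 rad. Then A = (D²/8)(θ − sin θ) = 0.24 m² and P = Dθ/2 = 1.353 m.
Hydraulic radius R = A/P = 0.24/1.353 = 0.1774 m.
From Manning's equation, V = (1/n) R^(2/3) S^(1/2) = (1/0.013) × 0.1774^(2/3) × 0.009709^(1/2) = 2.39 m/s.

V = 2.39 m/s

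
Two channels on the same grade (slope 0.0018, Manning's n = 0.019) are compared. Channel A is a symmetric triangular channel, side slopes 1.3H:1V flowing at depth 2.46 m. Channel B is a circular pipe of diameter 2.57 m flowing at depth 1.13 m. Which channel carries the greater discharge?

Channel A: For a triangular section with side slope z = 1.3: A = zy² = 1.3×2.46² = 7.867 m²; P = 2y√(1+z²) = 2×2.46×1.64 = 8.069 m. Hydraulic radius R = A/P = 7.867/8.069 = 0.9749 m. Q_A = (1/0.019)·7.867·0.9749^(2/3)·√0.0018 = 17.27 m³/s.
Channel B: For a circular section of diameter D = 2.57 m at depth y = 1.13 m, the central angle is θ = 2 arccos(1 − 2y/D) = 2.9 rad. Then A = (D²/8)(θ − sin θ) = 2.196 m² and P = Dθ/2 = 3.726 m. Hydraulic radius R = A/P = 2.196/3.726 = 0.5894 m. Q_B = (1/0.019)·2.196·0.5894^(2/3)·√0.0018 = 3.448 m³/s.
Q_A = 17.27 m³/s vs Q_B = 3.448 m³/s, so channel A carries more.

channel A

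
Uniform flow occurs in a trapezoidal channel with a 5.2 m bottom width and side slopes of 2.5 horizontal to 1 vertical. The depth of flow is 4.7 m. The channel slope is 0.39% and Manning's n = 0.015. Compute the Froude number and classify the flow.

With bottom width b = 5.2 m and side slope z = 2.5: A = (b + zy)y = (5.2 + 2.5×4.7)×4.7 = 79.67 m²; P = b + 2y√(1+z²) = 5.2 + 2×4.7×2.693 = 30.51 m.
Hydraulic radius R = A/P = 79.67/30.51 = 2.611 m.
V = (1/n) R^(2/3) √S = (1/0.015) × 2.611^(2/3) × √0.0039 = 7.894 m/s. Hydraulic depth D_h = A/T = 79.67/28.7 = 2.776 m.
Froude number Fr = V/√(g·D_h) = 7.894/√(9.81×2.776) = 1.51, which is greater than 1, so the flow is supercritical.

supercritical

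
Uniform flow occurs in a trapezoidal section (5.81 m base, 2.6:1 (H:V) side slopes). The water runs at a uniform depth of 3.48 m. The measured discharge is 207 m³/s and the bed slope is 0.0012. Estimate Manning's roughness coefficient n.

With bottom width b = 5.81 m and side slope z = 2.6: A = (b + zy)y = (5.81 + 2.6×3.48)×3.48 = 51.71 m²; P = b + 2y√(1+z²) = 5.81 + 2×3.48×2.786 = 25.2 m.
Hydraulic radius R = A/P = 51.71/25.2 = 2.052 m.
Rearranging Manning's equation: n = (1/Q) A R^(2/3) S^(1/2) = (1/207) × 51.71 × 2.052^(2/3) × √0.0012 = 0.014.

n = 0.014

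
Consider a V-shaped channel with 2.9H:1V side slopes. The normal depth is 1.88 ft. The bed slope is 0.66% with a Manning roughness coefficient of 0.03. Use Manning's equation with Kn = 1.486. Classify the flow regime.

For a triangular section with side slope z = 2.9: A = zy² = 2.9×1.88² = 10.25 ft²; P = 2y√(1+z²) = 2×1.88×3.068 = 11.53 ft.
Hydraulic radius R = A/P = 10.25/11.53 = 0.8887 ft.
V = (1.486/n) R^(2/3) √S = (1.486/0.03) × 0.8887^(2/3) × √0.0066 = 3.72 ft/s. Hydraulic depth D_h = A/T = 10.25/10.9 = 0.94 ft.
Froude number Fr = V/√(g·D_h) = 3.72/√(32.2×0.94) = 0.676, which is less than 1, so the flow is subcritical.

subcritical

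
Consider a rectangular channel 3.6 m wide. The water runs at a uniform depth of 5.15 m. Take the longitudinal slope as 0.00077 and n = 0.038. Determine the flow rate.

Q = 16.4 m³/s

Flow area A = b·y = 3.6 × 5.15 = 18.54 m². Wetted perimeter P = b + 2y = 3.6 + 2×5.15 = 13.9 m.
Hydraulic radius R = A/P = 18.54/13.9 = 1.334 m.
Manning's equation: Q = (1/n) A R^(2/3) S^(1/2) = (1/0.038) × 18.54 × 1.334^(2/3) × 0.00077^(1/2) = 16.4 m³/s.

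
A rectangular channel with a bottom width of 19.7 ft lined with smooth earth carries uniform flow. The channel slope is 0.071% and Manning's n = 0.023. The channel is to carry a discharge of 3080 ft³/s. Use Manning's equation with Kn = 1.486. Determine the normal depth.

y_n = 24.7 ft

Manning's equation rearranged: A R^(2/3) = nQ / (1.486·√S) = 0.023 × 3080 / (1.486 × √0.00071) = 1789.
Trying y = 21.8 ft: A R^(2/3) = 1539 — too small.
Trying y = 29.8 ft: A R^(2/3) = 2230 — too large.
Trying y = 24.7 ft: A R^(2/3) = 1788 — ≈ 1789.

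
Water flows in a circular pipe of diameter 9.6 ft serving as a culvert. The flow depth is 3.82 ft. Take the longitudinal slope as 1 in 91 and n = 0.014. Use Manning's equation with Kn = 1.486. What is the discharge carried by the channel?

For a circular section of diameter D = 9.6 ft at depth y = 3.82 ft, the central angle is θ = 2 arccos(1 − 2y/D) = 2.73 rad. Then A = (D²/8)(θ − sin θ) = 26.85 ft² and P = Dθ/2 = 13.11 ft.
Hydraulic radius R = A/P = 26.85/13.11 = 2.049 ft.
Manning's equation: Q = (1.486/n) A R^(2/3) S^(1/2) = (1.486/0.014) × 26.85 × 2.049^(2/3) × 0.01099^(1/2) = 482 ft³/s.

Q = 482 ft³/s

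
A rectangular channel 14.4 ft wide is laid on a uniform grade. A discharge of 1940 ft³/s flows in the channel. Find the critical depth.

For a rectangular channel, critical depth y_c = (q²/g)^(1/3) where q = Q/b = 1940/14.4 = 134.7 ft²/s.
So y_c = (134.7²/32.2)^(1/3) = 8.26 ft.

y_c = 8.26 ft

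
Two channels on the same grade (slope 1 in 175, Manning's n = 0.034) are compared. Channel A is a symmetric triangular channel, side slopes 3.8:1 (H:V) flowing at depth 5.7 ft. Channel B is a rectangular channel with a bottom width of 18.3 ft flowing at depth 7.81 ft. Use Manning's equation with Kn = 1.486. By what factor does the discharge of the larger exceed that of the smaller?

1.54

Channel A: For a triangular section with side slope z = 3.8: A = zy² = 3.8×5.7² = 123.5 ft²; P = 2y√(1+z²) = 2×5.7×3.929 = 44.79 ft. Hydraulic radius R = A/P = 123.5/44.79 = 2.756 ft. Q_A = (1.486/0.034)·123.5·2.756^(2/3)·√0.005714 = 801.8 ft³/s.
Channel B: Flow area A = b·y = 18.3 × 7.81 = 142.9 ft². Wetted perimeter P = b + 2y = 18.3 + 2×7.81 = 33.92 ft. Hydraulic radius R = A/P = 142.9/33.92 = 4.214 ft. Q_B = (1.486/0.034)·142.9·4.214^(2/3)·√0.005714 = 1232 ft³/s.
The larger discharge is 1232 ft³/s and the smaller is 801.8 ft³/s; the ratio is 1.54.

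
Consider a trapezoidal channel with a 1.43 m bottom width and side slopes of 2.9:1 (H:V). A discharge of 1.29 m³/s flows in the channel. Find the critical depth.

y_c = 0.344 m

At critical depth, Q² T / (g A³) = 1, i.e. A³/T = Q²/g = 1.29²/9.81 = 0.1696.
Trying y = 0.377 m: A³/T = 0.238 — too large.
Trying y = 0.293 m: A³/T = 0.09523 — too small.
Trying y = 0.344 m: A³/T = 0.17 — matches.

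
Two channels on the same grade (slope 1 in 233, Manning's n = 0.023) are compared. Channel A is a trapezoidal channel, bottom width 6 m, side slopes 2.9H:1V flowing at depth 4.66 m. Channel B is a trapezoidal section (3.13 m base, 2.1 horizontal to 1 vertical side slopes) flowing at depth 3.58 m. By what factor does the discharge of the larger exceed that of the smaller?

Channel A: With bottom width b = 6 m and side slope z = 2.9: A = (b + zy)y = (6 + 2.9×4.66)×4.66 = 90.94 m²; P = b + 2y√(1+z²) = 6 + 2×4.66×3.068 = 34.59 m. Hydraulic radius R = A/P = 90.94/34.59 = 2.629 m. Q_A = (1/0.023)·90.94·2.629^(2/3)·√0.004292 = 493.4 m³/s.
Channel B: With bottom width b = 3.13 m and side slope z = 2.1: A = (b + zy)y = (3.13 + 2.1×3.58)×3.58 = 38.12 m²; P = b + 2y√(1+z²) = 3.13 + 2×3.58×2.326 = 19.78 m. Hydraulic radius R = A/P = 38.12/19.78 = 1.927 m. Q_B = (1/0.023)·38.12·1.927^(2/3)·√0.004292 = 168.1 m³/s.
The larger discharge is 493.4 m³/s and the smaller is 168.1 m³/s; the ratio is 2.93.

2.93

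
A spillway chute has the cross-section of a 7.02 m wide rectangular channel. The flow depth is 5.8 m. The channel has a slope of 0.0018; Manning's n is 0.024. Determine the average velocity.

Flow area A = b·y = 7.02 × 5.8 = 40.72 m². Wetted perimeter P = b + 2y = 7.02 + 2×5.8 = 18.62 m.
Hydraulic radius R = A/P = 40.72/18.62 = 2.187 m.
From Manning's equation, V = (1/n) R^(2/3) S^(1/2) = (1/0.024) × 2.187^(2/3) × 0.0018^(1/2) = 2.98 m/s.

V = 2.98 m/s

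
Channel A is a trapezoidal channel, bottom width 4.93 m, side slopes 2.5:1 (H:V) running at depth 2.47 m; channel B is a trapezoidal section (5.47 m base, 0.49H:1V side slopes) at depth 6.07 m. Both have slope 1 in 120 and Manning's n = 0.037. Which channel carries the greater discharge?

channel B

Channel A: With bottom width b = 4.93 m and side slope z = 2.5: A = (b + zy)y = (4.93 + 2.5×2.47)×2.47 = 27.43 m²; P = b + 2y√(1+z²) = 4.93 + 2×2.47×2.693 = 18.23 m. Hydraulic radius R = A/P = 27.43/18.23 = 1.505 m. Q_A = (1/0.037)·27.43·1.505^(2/3)·√0.008333 = 88.86 m³/s.
Channel B: With bottom width b = 5.47 m and side slope z = 0.49: A = (b + zy)y = (5.47 + 0.49×6.07)×6.07 = 51.26 m²; P = b + 2y√(1+z²) = 5.47 + 2×6.07×1.114 = 18.99 m. Hydraulic radius R = A/P = 51.26/18.99 = 2.699 m. Q_B = (1/0.037)·51.26·2.699^(2/3)·√0.008333 = 245.2 m³/s.
Q_A = 88.86 m³/s vs Q_B = 245.2 m³/s, so channel B carries more.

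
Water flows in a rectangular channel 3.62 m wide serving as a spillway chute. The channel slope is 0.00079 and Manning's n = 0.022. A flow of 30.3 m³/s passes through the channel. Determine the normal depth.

Manning's equation rearranged: A R^(2/3) = nQ / (1·√S) = 0.022 × 30.3 / (√0.00079) = 23.72.
At y = 4.78 m: A R^(2/3) = 20.75 — low.
At y = 5.36 m: A R^(2/3) = 23.74 — close enough.

y_n = 5.36 m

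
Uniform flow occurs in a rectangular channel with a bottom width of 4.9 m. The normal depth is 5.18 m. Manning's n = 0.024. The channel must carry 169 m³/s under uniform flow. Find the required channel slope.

Flow area A = b·y = 4.9 × 5.18 = 25.38 m². Wetted perimeter P = b + 2y = 4.9 + 2×5.18 = 15.26 m.
Hydraulic radius R = A/P = 25.38/15.26 = 1.663 m.
From Manning's equation, S = [nQ / (1 A R^(2/3))]² = [0.024 × 169 / (1 × 25.38 × 1.663^(2/3))]² = 0.013.

S = 0.013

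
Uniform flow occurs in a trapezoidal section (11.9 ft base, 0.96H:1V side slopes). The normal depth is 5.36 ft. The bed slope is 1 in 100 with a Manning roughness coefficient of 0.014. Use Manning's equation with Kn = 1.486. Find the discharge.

With bottom width b = 11.9 ft and side slope z = 0.96: A = (b + zy)y = (11.9 + 0.96×5.36)×5.36 = 91.36 ft²; P = b + 2y√(1+z²) = 11.9 + 2×5.36×1.386 = 26.76 ft.
Hydraulic radius R = A/P = 91.36/26.76 = 3.414 ft.
Manning's equation: Q = (1.486/n) A R^(2/3) S^(1/2) = (1.486/0.014) × 91.36 × 3.414^(2/3) × 0.01^(1/2) = 2200 ft³/s.

Q = 2200 ft³/s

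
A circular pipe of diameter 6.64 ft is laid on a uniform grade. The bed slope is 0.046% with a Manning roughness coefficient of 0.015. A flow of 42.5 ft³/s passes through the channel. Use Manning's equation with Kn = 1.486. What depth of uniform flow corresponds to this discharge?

Manning's equation rearranged: A R^(2/3) = nQ / (1.486·√S) = 0.015 × 42.5 / (1.486 × √0.00046) = 20.
Try y = 3.45 ft: A R^(2/3) = 25.89 — over.
Try y = 2.97 ft: A R^(2/3) = 20.01 — matches.

y_n = 2.97 ft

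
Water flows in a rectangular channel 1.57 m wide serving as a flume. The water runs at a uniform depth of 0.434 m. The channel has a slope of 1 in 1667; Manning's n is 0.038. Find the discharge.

Q = 0.188 m³/s

Flow area A = b·y = 1.57 × 0.434 = 0.6814 m². Wetted perimeter P = b + 2y = 1.57 + 2×0.434 = 2.438 m.
Hydraulic radius R = A/P = 0.6814/2.438 = 0.2795 m.
Manning's equation: Q = (1/n) A R^(2/3) S^(1/2) = (1/0.038) × 0.6814 × 0.2795^(2/3) × 0.0005999^(1/2) = 0.188 m³/s.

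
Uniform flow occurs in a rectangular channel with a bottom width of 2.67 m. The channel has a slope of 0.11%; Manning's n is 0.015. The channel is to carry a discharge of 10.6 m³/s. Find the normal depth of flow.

Manning's equation rearranged: A R^(2/3) = nQ / (1·√S) = 0.015 × 10.6 / (√0.0011) = 4.794.
At y = 2.28 m: A R^(2/3) = 5.428 — too large.
At y = 1.59 m: A R^(2/3) = 3.428 — too small.
At y = 2.06 m: A R^(2/3) = 4.78 — close enough.

y_n = 2.06 m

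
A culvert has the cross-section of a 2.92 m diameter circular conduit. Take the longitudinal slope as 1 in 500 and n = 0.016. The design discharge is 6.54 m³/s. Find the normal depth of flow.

y_n = 1.34 m

Manning's equation rearranged: A R^(2/3) = nQ / (1·√S) = 0.016 × 6.54 / (√0.002) = 2.34.
Trying y = 1.65 m: A R^(2/3) = 3.321 — high.
Trying y = 0.916 m: A R^(2/3) = 1.159 — low.
Trying y = 1.34 m: A R^(2/3) = 2.341 — ≈ 2.34.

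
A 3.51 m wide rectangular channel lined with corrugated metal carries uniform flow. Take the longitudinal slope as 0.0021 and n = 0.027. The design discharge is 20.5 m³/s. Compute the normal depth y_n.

Manning's equation rearranged: A R^(2/3) = nQ / (1·√S) = 0.027 × 20.5 / (√0.0021) = 12.08.
Try y = 3.62 m: A R^(2/3) = 14.2 — too large.
Try y = 2.85 m: A R^(2/3) = 10.57 — too small.
Try y = 3.17 m: A R^(2/3) = 12.07 — ≈ 12.08.

y_n = 3.17 m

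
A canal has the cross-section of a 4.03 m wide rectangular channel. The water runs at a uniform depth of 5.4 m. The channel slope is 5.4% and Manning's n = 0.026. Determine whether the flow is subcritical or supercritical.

Flow area A = b·y = 4.03 × 5.4 = 21.76 m². Wetted perimeter P = b + 2y = 4.03 + 2×5.4 = 14.83 m.
Hydraulic radius R = A/P = 21.76/14.83 = 1.467 m.
V = (1/n) R^(2/3) √S = (1/0.026) × 1.467^(2/3) × √0.054 = 11.54 m/s. Hydraulic depth D_h = A/T = 21.76/4.03 = 5.4 m.
Froude number Fr = V/√(g·D_h) = 11.54/√(9.81×5.4) = 1.59, which is greater than 1, so the flow is supercritical.

supercritical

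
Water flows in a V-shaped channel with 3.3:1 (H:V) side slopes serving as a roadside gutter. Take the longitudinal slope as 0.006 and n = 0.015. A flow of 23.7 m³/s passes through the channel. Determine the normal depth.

Manning's equation rearranged: A R^(2/3) = nQ / (1·√S) = 0.015 × 23.7 / (√0.006) = 4.589.
Try y = 1.6 m: A R^(2/3) = 7.07 — too large.
Try y = 1.04 m: A R^(2/3) = 2.241 — too small.
Try y = 1.36 m: A R^(2/3) = 4.584 — close enough.

y_n = 1.36 m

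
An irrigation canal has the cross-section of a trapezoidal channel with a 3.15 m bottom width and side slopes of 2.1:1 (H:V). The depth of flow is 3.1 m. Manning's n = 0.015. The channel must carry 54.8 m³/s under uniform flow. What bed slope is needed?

S = 0.00037

With bottom width b = 3.15 m and side slope z = 2.1: A = (b + zy)y = (3.15 + 2.1×3.1)×3.1 = 29.95 m²; P = b + 2y√(1+z²) = 3.15 + 2×3.1×2.326 = 17.57 m.
Hydraulic radius R = A/P = 29.95/17.57 = 1.704 m.
From Manning's equation, S = [nQ / (1 A R^(2/3))]² = [0.015 × 54.8 / (1 × 29.95 × 1.704^(2/3))]² = 0.00037.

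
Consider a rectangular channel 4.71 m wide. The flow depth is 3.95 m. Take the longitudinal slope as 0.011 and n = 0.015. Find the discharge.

Flow area A = b·y = 4.71 × 3.95 = 18.6 m². Wetted perimeter P = b + 2y = 4.71 + 2×3.95 = 12.61 m.
Hydraulic radius R = A/P = 18.6/12.61 = 1.475 m.
Manning's equation: Q = (1/n) A R^(2/3) S^(1/2) = (1/0.015) × 18.6 × 1.475^(2/3) × 0.011^(1/2) = 169 m³/s.

Q = 169 m³/s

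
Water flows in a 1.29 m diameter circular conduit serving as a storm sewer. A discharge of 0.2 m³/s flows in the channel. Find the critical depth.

At critical depth, Q² T / (g A³) = 1, i.e. A³/T = Q²/g = 0.2²/9.81 = 0.004077.
Trying y = 0.261 m: A³/T = 0.006533 — high.
Trying y = 0.201 m: A³/T = 0.002342 — low.
Trying y = 0.231 m: A³/T = 0.004047 — ≈ 0.004077.

y_c = 0.231 m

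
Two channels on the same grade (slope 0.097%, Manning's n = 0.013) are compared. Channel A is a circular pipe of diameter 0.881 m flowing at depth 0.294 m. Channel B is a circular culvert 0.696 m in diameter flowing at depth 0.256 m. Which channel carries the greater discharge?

Channel A: For a circular section of diameter D = 0.881 m at depth y = 0.294 m, the central angle is θ = 2 arccos(1 − 2y/D) = 2.464 rad. Then A = (D²/8)(θ − sin θ) = 0.1782 m² and P = Dθ/2 = 1.085 m. Hydraulic radius R = A/P = 0.1782/1.085 = 0.1642 m. Q_A = (1/0.013)·0.1782·0.1642^(2/3)·√0.00097 = 0.128 m³/s.
Channel B: For a circular section of diameter D = 0.696 m at depth y = 0.256 m, the central angle is θ = 2 arccos(1 − 2y/D) = 2.606 rad. Then A = (D²/8)(θ − sin θ) = 0.127 m² and P = Dθ/2 = 0.9071 m. Hydraulic radius R = A/P = 0.127/0.9071 = 0.14 m. Q_B = (1/0.013)·0.127·0.14^(2/3)·√0.00097 = 0.08199 m³/s.
Q_A = 0.128 m³/s vs Q_B = 0.08199 m³/s, so channel A carries more.

channel A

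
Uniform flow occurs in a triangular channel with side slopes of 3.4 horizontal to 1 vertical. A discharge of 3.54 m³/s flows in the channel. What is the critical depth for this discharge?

At critical depth, Q² T / (g A³) = 1, i.e. A³/T = Q²/g = 3.54²/9.81 = 1.277.
Try y = 0.619 m: A³/T = 0.5253 — too small.
Try y = 0.892 m: A³/T = 3.264 — too large.
Try y = 0.739 m: A³/T = 1.274 — matches.

y_c = 0.739 m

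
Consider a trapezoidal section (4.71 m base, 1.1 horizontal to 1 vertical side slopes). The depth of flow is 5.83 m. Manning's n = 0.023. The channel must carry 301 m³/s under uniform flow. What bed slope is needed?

S = 0.0027

With bottom width b = 4.71 m and side slope z = 1.1: A = (b + zy)y = (4.71 + 1.1×5.83)×5.83 = 64.85 m²; P = b + 2y√(1+z²) = 4.71 + 2×5.83×1.487 = 22.04 m.
Hydraulic radius R = A/P = 64.85/22.04 = 2.942 m.
From Manning's equation, S = [nQ / (1 A R^(2/3))]² = [0.023 × 301 / (1 × 64.85 × 2.942^(2/3))]² = 0.0027.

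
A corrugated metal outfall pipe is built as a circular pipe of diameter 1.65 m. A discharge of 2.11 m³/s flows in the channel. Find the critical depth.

y_c = 0.726 m

At critical depth, Q² T / (g A³) = 1, i.e. A³/T = Q²/g = 2.11²/9.81 = 0.4538.
Try y = 0.509 m: A³/T = 0.1157 — short.
Try y = 0.904 m: A³/T = 1.05 — over.
Try y = 0.726 m: A³/T = 0.4542 — close enough.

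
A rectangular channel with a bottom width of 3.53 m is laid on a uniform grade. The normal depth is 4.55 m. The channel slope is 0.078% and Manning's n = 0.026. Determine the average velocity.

V = 1.26 m/s

Flow area A = b·y = 3.53 × 4.55 = 16.06 m². Wetted perimeter P = b + 2y = 3.53 + 2×4.55 = 12.63 m.
Hydraulic radius R = A/P = 16.06/12.63 = 1.272 m.
From Manning's equation, V = (1/n) R^(2/3) S^(1/2) = (1/0.026) × 1.272^(2/3) × 0.00078^(1/2) = 1.26 m/s.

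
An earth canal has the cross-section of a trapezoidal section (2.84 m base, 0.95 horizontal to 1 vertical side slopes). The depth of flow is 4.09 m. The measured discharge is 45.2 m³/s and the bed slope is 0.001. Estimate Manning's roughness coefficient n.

n = 0.03

With bottom width b = 2.84 m and side slope z = 0.95: A = (b + zy)y = (2.84 + 0.95×4.09)×4.09 = 27.51 m²; P = b + 2y√(1+z²) = 2.84 + 2×4.09×1.379 = 14.12 m.
Hydraulic radius R = A/P = 27.51/14.12 = 1.948 m.
Rearranging Manning's equation: n = (1/Q) A R^(2/3) S^(1/2) = (1/45.2) × 27.51 × 1.948^(2/3) × √0.001 = 0.03.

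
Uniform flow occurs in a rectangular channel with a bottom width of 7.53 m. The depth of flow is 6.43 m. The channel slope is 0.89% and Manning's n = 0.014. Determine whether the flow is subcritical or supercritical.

supercritical

Flow area A = b·y = 7.53 × 6.43 = 48.42 m². Wetted perimeter P = b + 2y = 7.53 + 2×6.43 = 20.39 m.
Hydraulic radius R = A/P = 48.42/20.39 = 2.375 m.
V = (1/n) R^(2/3) √S = (1/0.014) × 2.375^(2/3) × √0.0089 = 11.99 m/s. Hydraulic depth D_h = A/T = 48.42/7.53 = 6.43 m.
Froude number Fr = V/√(g·D_h) = 11.99/√(9.81×6.43) = 1.51, which is greater than 1, so the flow is supercritical.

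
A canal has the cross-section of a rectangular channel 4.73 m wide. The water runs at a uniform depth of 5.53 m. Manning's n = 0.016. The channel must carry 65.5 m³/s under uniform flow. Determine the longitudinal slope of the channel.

S = 0.000819

Flow area A = b·y = 4.73 × 5.53 = 26.16 m². Wetted perimeter P = b + 2y = 4.73 + 2×5.53 = 15.79 m.
Hydraulic radius R = A/P = 26.16/15.79 = 1.657 m.
From Manning's equation, S = [nQ / (1 A R^(2/3))]² = [0.016 × 65.5 / (1 × 26.16 × 1.657^(2/3))]² = 0.000819.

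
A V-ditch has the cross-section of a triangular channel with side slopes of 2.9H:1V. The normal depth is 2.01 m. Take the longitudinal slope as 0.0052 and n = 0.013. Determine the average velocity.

V = 5.36 m/s

For a triangular section with side slope z = 2.9: A = zy² = 2.9×2.01² = 11.72 m²; P = 2y√(1+z²) = 2×2.01×3.068 = 12.33 m.
Hydraulic radius R = A/P = 11.72/12.33 = 0.9501 m.
From Manning's equation, V = (1/n) R^(2/3) S^(1/2) = (1/0.013) × 0.9501^(2/3) × 0.0052^(1/2) = 5.36 m/s.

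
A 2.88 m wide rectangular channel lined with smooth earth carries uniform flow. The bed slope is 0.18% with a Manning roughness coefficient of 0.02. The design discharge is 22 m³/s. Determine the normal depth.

Manning's equation rearranged: A R^(2/3) = nQ / (1·√S) = 0.02 × 22 / (√0.0018) = 10.37.
Trying y = 2.64 m: A R^(2/3) = 7.253 — low.
Trying y = 3.94 m: A R^(2/3) = 11.76 — high.
Trying y = 3.54 m: A R^(2/3) = 10.36 — ≈ 10.37.

y_n = 3.54 m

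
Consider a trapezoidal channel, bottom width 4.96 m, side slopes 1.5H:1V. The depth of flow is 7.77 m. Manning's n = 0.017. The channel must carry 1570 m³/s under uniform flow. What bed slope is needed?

S = 0.00693

With bottom width b = 4.96 m and side slope z = 1.5: A = (b + zy)y = (4.96 + 1.5×7.77)×7.77 = 129.1 m²; P = b + 2y√(1+z²) = 4.96 + 2×7.77×1.803 = 32.98 m.
Hydraulic radius R = A/P = 129.1/32.98 = 3.915 m.
From Manning's equation, S = [nQ / (1 A R^(2/3))]² = [0.017 × 1570 / (1 × 129.1 × 3.915^(2/3))]² = 0.00693.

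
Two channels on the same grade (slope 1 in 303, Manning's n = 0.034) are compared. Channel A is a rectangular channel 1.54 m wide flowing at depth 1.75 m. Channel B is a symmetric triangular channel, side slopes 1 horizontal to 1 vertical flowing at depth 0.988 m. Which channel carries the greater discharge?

Channel A: Flow area A = b·y = 1.54 × 1.75 = 2.695 m². Wetted perimeter P = b + 2y = 1.54 + 2×1.75 = 5.04 m. Hydraulic radius R = A/P = 2.695/5.04 = 0.5347 m. Q_A = (1/0.034)·2.695·0.5347^(2/3)·√0.0033 = 3 m³/s.
Channel B: For a triangular section with side slope z = 1: A = zy² = 1×0.988² = 0.9761 m²; P = 2y√(1+z²) = 2×0.988×1.414 = 2.794 m. Hydraulic radius R = A/P = 0.9761/2.794 = 0.3493 m. Q_B = (1/0.034)·0.9761·0.3493^(2/3)·√0.0033 = 0.8181 m³/s.
Q_A = 3 m³/s vs Q_B = 0.8181 m³/s, so channel A carries more.

channel A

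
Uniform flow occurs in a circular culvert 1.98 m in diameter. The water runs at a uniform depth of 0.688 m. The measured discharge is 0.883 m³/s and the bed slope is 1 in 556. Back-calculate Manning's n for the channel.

n = 0.024

For a circular section of diameter D = 1.98 m at depth y = 0.688 m, the central angle is θ = 2 arccos(1 − 2y/D) = 2.522 rad. Then A = (D²/8)(θ − sin θ) = 0.951 m² and P = Dθ/2 = 2.496 m.
Hydraulic radius R = A/P = 0.951/2.496 = 0.3809 m.
Rearranging Manning's equation: n = (1/Q) A R^(2/3) S^(1/2) = (1/0.883) × 0.951 × 0.3809^(2/3) × √0.001799 = 0.024.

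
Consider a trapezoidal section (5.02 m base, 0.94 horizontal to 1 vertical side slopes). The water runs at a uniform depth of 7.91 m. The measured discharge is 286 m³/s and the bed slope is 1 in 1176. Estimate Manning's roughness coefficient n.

n = 0.024

With bottom width b = 5.02 m and side slope z = 0.94: A = (b + zy)y = (5.02 + 0.94×7.91)×7.91 = 98.52 m²; P = b + 2y√(1+z²) = 5.02 + 2×7.91×1.372 = 26.73 m.
Hydraulic radius R = A/P = 98.52/26.73 = 3.686 m.
Rearranging Manning's equation: n = (1/Q) A R^(2/3) S^(1/2) = (1/286) × 98.52 × 3.686^(2/3) × √0.0008503 = 0.024.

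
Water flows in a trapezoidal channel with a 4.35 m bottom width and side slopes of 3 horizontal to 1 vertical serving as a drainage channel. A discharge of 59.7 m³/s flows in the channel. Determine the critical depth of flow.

At critical depth, Q² T / (g A³) = 1, i.e. A³/T = Q²/g = 59.7²/9.81 = 363.3.
Trying y = 2.24 m: A³/T = 857.1 — over.
Trying y = 1.39 m: A³/T = 130.9 — short.
Trying y = 1.81 m: A³/T = 364.7 — close enough.

y_c = 1.81 m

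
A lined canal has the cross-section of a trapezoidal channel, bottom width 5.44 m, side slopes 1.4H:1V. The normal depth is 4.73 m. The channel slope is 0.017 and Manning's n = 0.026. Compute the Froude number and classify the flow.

supercritical

With bottom width b = 5.44 m and side slope z = 1.4: A = (b + zy)y = (5.44 + 1.4×4.73)×4.73 = 57.05 m²; P = b + 2y√(1+z²) = 5.44 + 2×4.73×1.72 = 21.72 m.
Hydraulic radius R = A/P = 57.05/21.72 = 2.627 m.
V = (1/n) R^(2/3) √S = (1/0.026) × 2.627^(2/3) × √0.017 = 9.548 m/s. Hydraulic depth D_h = A/T = 57.05/18.68 = 3.054 m.
Froude number Fr = V/√(g·D_h) = 9.548/√(9.81×3.054) = 1.74, which is greater than 1, so the flow is supercritical.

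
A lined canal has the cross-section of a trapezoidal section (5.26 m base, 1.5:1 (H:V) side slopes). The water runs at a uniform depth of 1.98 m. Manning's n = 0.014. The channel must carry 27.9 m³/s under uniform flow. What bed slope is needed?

S = 0.000399

With bottom width b = 5.26 m and side slope z = 1.5: A = (b + zy)y = (5.26 + 1.5×1.98)×1.98 = 16.3 m²; P = b + 2y√(1+z²) = 5.26 + 2×1.98×1.803 = 12.4 m.
Hydraulic radius R = A/P = 16.3/12.4 = 1.314 m.
From Manning's equation, S = [nQ / (1 A R^(2/3))]² = [0.014 × 27.9 / (1 × 16.3 × 1.314^(2/3))]² = 0.000399.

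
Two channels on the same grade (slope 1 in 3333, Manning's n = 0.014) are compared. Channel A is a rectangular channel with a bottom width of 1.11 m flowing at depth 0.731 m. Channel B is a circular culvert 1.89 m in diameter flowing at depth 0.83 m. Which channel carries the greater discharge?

Channel A: Flow area A = b·y = 1.11 × 0.731 = 0.8114 m². Wetted perimeter P = b + 2y = 1.11 + 2×0.731 = 2.572 m. Hydraulic radius R = A/P = 0.8114/2.572 = 0.3155 m. Q_A = (1/0.014)·0.8114·0.3155^(2/3)·√0.0003 = 0.4652 m³/s.
Channel B: For a circular section of diameter D = 1.89 m at depth y = 0.83 m, the central angle is θ = 2 arccos(1 − 2y/D) = 2.898 rad. Then A = (D²/8)(θ − sin θ) = 1.186 m² and P = Dθ/2 = 2.738 m. Hydraulic radius R = A/P = 1.186/2.738 = 0.4331 m. Q_B = (1/0.014)·1.186·0.4331^(2/3)·√0.0003 = 0.8399 m³/s.
Q_A = 0.4652 m³/s vs Q_B = 0.8399 m³/s, so channel B carries more.

channel B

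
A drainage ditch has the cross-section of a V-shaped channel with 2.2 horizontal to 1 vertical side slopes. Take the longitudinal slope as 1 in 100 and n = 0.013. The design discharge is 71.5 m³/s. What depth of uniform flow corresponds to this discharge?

Manning's equation rearranged: A R^(2/3) = nQ / (1·√S) = 0.013 × 71.5 / (√0.01) = 9.295.
Try y = 1.76 m: A R^(2/3) = 5.878 — short.
Try y = 2.27 m: A R^(2/3) = 11.59 — over.
Try y = 2.09 m: A R^(2/3) = 9.295 — matches.

y_n = 2.09 m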